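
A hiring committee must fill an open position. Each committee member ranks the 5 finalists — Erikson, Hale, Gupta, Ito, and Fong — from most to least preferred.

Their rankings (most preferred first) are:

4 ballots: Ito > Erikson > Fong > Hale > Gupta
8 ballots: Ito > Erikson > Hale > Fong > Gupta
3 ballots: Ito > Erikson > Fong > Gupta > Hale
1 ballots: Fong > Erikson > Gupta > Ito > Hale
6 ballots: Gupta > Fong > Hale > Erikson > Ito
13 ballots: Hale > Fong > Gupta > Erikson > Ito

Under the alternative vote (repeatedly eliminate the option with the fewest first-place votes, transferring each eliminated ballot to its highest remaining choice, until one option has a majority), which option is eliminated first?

Erikson

Round 1: Ito 15, Hale 13, Gupta 6, Fong 1, Erikson 0. Erikson has the fewest and is eliminated.
Round 2: Ito 15, Hale 13, Gupta 6, Fong 1. Fong has the fewest and is eliminated.
Round 3: Ito 15, Hale 13, Gupta 7. Gupta has the fewest and is eliminated.
Round 4: Hale 19, Ito 16. Hale has a majority.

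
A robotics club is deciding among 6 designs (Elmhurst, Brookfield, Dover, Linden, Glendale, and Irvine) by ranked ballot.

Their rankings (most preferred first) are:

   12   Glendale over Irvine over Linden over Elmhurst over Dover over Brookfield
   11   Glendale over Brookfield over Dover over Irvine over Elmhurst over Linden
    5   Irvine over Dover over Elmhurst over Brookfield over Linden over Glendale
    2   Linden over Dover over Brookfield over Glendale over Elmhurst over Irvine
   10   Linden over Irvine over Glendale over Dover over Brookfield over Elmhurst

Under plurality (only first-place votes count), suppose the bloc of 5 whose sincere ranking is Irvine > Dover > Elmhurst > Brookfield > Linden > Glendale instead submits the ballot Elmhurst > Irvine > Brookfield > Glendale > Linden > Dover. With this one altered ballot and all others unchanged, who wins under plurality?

First-place totals with the altered ballot: Elmhurst 5, Brookfield 0, Dover 0, Linden 12, Glendale 23, Irvine 0.
The winner is unchanged: still Glendale.

Glendale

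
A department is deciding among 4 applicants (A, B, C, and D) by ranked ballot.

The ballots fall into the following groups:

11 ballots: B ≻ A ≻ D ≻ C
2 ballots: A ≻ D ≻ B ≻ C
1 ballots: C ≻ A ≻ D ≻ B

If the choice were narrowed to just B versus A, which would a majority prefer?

Ballots ranking B above A: 11.
Ballots ranking A above B: 2+1 = 3.
B wins the head-to-head, 11–3.

B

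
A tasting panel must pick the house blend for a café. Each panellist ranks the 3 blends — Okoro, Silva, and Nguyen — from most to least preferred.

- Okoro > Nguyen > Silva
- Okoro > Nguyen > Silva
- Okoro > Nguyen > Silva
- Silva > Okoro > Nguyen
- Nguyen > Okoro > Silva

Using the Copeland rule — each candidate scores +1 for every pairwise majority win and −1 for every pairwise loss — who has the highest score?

Okoro

Pairwise results:
  Okoro vs Silva: Okoro wins 4–1.
  Okoro vs Nguyen: Okoro wins 4–1.
  Silva vs Nguyen: Nguyen wins 4–1.
Copeland scores (wins − losses):
  Okoro: 2 − 0 = 2
  Silva: 0 − 2 = -2
  Nguyen: 1 − 1 = 0
Okoro has the best Copeland score.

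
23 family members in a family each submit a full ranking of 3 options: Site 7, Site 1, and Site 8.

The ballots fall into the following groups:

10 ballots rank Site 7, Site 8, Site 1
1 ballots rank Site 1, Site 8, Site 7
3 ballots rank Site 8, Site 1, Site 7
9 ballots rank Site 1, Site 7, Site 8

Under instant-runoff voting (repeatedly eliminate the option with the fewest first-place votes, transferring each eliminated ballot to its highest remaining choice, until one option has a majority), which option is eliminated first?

Round 1: Site 7 10, Site 1 10, Site 8 3. Site 8 has the fewest and is eliminated.
Round 2: Site 1 13, Site 7 10. Site 1 has a majority.

Site 8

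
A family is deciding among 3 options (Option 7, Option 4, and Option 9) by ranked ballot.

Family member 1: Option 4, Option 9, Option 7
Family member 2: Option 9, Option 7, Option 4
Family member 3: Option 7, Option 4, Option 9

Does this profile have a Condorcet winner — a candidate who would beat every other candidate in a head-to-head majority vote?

Head-to-head results (3 voters total):
Option 7 vs Option 4: Option 7 wins 2–1.
Option 7 vs Option 9: Option 9 wins 2–1.
Option 4 vs Option 9: Option 4 wins 2–1.
No candidate beats all others: Option 7 beats Option 4 beats Option 9 beats Option 7, a majority cycle.

No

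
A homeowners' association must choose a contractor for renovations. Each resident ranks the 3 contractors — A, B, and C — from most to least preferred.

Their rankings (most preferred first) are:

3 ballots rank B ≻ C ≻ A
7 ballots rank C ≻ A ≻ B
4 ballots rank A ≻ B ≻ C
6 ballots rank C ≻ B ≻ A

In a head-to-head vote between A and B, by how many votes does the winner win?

2

Ballots ranking A above B: 7+4 = 11.
Ballots ranking B above A: 3+6 = 9.
A wins 11–9, a margin of 2.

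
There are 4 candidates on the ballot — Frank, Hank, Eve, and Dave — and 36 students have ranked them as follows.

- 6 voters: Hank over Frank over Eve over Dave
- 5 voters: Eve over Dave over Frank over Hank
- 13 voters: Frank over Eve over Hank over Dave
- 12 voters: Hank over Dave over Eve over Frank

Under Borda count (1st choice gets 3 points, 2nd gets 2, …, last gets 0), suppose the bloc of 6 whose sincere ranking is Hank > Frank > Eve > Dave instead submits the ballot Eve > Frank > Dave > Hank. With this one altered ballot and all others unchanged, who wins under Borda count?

Eve

Borda totals with the altered ballot: Frank 56, Hank 49, Eve 71, Dave 40.
The switch changes the winner from Hank to Eve.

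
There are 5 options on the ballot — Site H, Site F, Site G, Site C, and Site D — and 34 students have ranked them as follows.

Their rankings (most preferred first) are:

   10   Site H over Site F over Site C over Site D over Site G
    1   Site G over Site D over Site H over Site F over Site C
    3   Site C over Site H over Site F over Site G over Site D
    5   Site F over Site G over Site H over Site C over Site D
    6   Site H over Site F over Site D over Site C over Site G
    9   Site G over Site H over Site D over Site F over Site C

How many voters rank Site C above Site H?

3

Ballots ranking Site C above Site H: 3.
Ballots ranking Site H above Site C: 10+1+5+6+9 = 31.
So 3 of 34 voters prefer Site C to Site H.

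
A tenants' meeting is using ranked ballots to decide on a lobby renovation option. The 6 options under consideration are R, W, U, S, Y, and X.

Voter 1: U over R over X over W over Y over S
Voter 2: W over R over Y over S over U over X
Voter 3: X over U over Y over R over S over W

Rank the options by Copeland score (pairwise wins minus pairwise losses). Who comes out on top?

U

Pairwise results:
  R vs W: R wins 2–1.
  R vs U: U wins 2–1.
  R vs S: R wins 3–0.
  R vs Y: R wins 2–1.
  R vs X: R wins 2–1.
  W vs U: U wins 2–1.
  W vs S: W wins 2–1.
  W vs Y: W wins 2–1.
  W vs X: X wins 2–1.
  U vs S: U wins 2–1.
  U vs Y: U wins 2–1.
  U vs X: U wins 2–1.
  S vs Y: Y wins 3–0.
  S vs X: X wins 2–1.
  Y vs X: X wins 2–1.
Copeland scores (wins − losses):
  R: 4 − 1 = 3
  W: 2 − 3 = -1
  U: 5 − 0 = 5
  S: 0 − 5 = -5
  Y: 1 − 4 = -3
  X: 3 − 2 = 1
U has the best Copeland score.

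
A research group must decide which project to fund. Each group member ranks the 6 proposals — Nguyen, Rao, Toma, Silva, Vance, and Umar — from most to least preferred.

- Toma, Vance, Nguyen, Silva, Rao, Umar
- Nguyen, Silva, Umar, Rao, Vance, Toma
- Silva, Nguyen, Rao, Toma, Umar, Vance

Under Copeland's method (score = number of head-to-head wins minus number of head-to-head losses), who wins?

Nguyen

Pairwise results:
  Nguyen vs Rao: Nguyen wins 3–0.
  Nguyen vs Toma: Nguyen wins 2–1.
  Nguyen vs Silva: Nguyen wins 2–1.
  Nguyen vs Vance: Nguyen wins 2–1.
  Nguyen vs Umar: Nguyen wins 3–0.
  Rao vs Toma: Rao wins 2–1.
  Rao vs Silva: Silva wins 3–0.
  Rao vs Vance: Rao wins 2–1.
  Rao vs Umar: Rao wins 2–1.
  Toma vs Silva: Silva wins 2–1.
  Toma vs Vance: Toma wins 2–1.
  Toma vs Umar: Toma wins 2–1.
  Silva vs Vance: Silva wins 2–1.
  Silva vs Umar: Silva wins 3–0.
  Vance vs Umar: Umar wins 2–1.
Copeland scores (wins − losses):
  Nguyen: 5 − 0 = 5
  Rao: 3 − 2 = 1
  Toma: 2 − 3 = -1
  Silva: 4 − 1 = 3
  Vance: 0 − 5 = -5
  Umar: 1 − 4 = -3
Nguyen has the best Copeland score.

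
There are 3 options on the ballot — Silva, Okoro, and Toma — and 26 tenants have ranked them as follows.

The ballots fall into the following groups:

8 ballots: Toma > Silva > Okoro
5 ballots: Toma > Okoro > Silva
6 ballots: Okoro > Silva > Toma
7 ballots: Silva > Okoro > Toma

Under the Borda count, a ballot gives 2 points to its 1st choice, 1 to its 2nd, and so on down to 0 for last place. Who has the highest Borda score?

Silva

Borda scores:
  Silva: 8·1 + 5·0 + 6·1 + 7·2 = 28
  Okoro: 8·0 + 5·1 + 6·2 + 7·1 = 24
  Toma: 8·2 + 5·2 + 6·0 + 7·0 = 26
Silva has the highest total.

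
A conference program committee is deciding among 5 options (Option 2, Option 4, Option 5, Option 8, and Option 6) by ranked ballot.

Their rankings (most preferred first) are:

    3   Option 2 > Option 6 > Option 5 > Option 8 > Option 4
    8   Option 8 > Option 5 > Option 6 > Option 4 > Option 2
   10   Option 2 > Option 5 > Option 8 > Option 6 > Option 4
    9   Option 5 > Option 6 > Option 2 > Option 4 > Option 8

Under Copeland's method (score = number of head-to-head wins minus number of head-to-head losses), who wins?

Pairwise results:
  Option 2 vs Option 4: Option 2 wins 22–8.
  Option 2 vs Option 5: Option 5 wins 17–13.
  Option 2 vs Option 8: Option 2 wins 22–8.
  Option 2 vs Option 6: Option 6 wins 17–13.
  Option 4 vs Option 5: Option 5 wins 30–0.
  Option 4 vs Option 8: Option 8 wins 21–9.
  Option 4 vs Option 6: Option 6 wins 30–0.
  Option 5 vs Option 8: Option 5 wins 22–8.
  Option 5 vs Option 6: Option 5 wins 27–3.
  Option 8 vs Option 6: Option 8 wins 18–12.
Copeland scores (wins − losses):
  Option 2: 2 − 2 = 0
  Option 4: 0 − 4 = -4
  Option 5: 4 − 0 = 4
  Option 8: 2 − 2 = 0
  Option 6: 2 − 2 = 0
Option 5 has the best Copeland score.

Option 5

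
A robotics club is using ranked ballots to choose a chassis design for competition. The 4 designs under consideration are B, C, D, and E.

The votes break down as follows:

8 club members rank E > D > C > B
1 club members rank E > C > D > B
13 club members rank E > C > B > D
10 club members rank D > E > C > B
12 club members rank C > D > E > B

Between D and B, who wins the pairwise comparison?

Ballots ranking D above B: 8+1+10+12 = 31.
Ballots ranking B above D: 13.
D wins the head-to-head, 31–13.

D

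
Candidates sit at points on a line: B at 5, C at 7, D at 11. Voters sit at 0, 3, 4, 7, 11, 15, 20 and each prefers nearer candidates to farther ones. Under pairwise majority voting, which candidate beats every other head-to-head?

With single-peaked preferences on a line, the Condorcet winner is the candidate closest to the median voter.
The median voter (position 7) is closest to C at 7.
Check: C vs D — voters closer to C: 4 of 7.

C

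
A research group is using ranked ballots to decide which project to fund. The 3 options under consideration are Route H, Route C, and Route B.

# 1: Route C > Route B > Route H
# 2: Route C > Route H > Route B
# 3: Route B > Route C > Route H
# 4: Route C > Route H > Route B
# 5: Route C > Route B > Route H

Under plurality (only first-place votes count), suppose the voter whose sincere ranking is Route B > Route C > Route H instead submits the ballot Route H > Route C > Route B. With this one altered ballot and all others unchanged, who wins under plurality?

Route C

First-place totals with the altered ballot: Route H 1, Route C 4, Route B 0.
The winner is unchanged: still Route C.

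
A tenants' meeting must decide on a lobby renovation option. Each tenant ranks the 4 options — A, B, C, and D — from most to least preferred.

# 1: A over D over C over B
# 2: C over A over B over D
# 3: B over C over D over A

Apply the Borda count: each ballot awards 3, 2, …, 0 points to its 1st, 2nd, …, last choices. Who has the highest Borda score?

Borda scores:
  A: 3 + 2 + 0 = 5
  B: 0 + 1 + 3 = 4
  C: 1 + 3 + 2 = 6
  D: 2 + 0 + 1 = 3
C has the highest total.

C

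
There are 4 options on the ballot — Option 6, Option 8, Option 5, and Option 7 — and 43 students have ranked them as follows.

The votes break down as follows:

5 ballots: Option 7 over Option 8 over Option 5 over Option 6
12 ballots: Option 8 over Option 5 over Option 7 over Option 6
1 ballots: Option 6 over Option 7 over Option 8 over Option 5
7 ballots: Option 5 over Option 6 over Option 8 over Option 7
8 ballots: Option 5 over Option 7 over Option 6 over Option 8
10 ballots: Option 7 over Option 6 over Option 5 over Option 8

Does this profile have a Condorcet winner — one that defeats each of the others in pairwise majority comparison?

Head-to-head results (43 voters total):
Option 6 vs Option 8: Option 6 wins 26–17.
Option 6 vs Option 5: Option 5 wins 32–11.
Option 6 vs Option 7: Option 7 wins 35–8.
Option 8 vs Option 5: Option 5 wins 25–18.
Option 8 vs Option 7: Option 7 wins 24–19.
Option 5 vs Option 7: Option 5 wins 27–16.
Option 5 beats each rival — Option 6 (32–11), Option 8 (25–18), Option 7 (27–16) — so Option 5 is the Condorcet winner.

Yes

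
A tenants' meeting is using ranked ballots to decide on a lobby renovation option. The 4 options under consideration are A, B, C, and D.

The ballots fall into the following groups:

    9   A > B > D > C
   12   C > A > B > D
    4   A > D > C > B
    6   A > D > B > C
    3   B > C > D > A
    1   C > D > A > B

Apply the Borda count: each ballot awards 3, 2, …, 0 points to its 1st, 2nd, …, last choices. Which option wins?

A

Borda scores:
  A: 9·3 + 12·2 + 4·3 + 6·3 + 3·0 + 1 = 82
  B: 9·2 + 12·1 + 4·0 + 6·1 + 3·3 + 0 = 45
  C: 9·0 + 12·3 + 4·1 + 6·0 + 3·2 + 3 = 49
  D: 9·1 + 12·0 + 4·2 + 6·2 + 3·1 + 2 = 34
A has the highest total.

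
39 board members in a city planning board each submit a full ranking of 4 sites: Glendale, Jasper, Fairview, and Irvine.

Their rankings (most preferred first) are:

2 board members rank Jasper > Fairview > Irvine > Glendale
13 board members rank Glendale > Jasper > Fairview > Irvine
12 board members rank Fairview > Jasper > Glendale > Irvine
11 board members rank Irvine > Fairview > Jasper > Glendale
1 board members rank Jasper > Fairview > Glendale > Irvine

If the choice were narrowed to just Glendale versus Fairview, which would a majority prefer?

Fairview

Ballots ranking Glendale above Fairview: 13.
Ballots ranking Fairview above Glendale: 2+12+11+1 = 26.
Fairview wins the head-to-head, 26–13.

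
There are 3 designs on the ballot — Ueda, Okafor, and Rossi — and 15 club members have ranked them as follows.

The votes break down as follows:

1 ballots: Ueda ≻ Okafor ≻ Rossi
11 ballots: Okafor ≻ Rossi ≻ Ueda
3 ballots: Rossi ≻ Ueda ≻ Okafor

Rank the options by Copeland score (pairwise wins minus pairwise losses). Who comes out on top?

Okafor

Pairwise results:
  Ueda vs Okafor: Okafor wins 11–4.
  Ueda vs Rossi: Rossi wins 14–1.
  Okafor vs Rossi: Okafor wins 12–3.
Copeland scores (wins − losses):
  Ueda: 0 − 2 = -2
  Okafor: 2 − 0 = 2
  Rossi: 1 − 1 = 0
Okafor has the best Copeland score.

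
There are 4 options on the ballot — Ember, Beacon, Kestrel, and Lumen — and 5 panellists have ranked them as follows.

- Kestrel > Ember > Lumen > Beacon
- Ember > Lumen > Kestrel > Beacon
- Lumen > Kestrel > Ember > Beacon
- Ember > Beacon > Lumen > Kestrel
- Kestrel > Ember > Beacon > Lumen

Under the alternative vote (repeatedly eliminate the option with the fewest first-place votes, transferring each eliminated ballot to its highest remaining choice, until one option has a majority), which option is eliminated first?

Round 1: Ember 2, Kestrel 2, Lumen 1, Beacon 0. Beacon has the fewest and is eliminated.
Round 2: Ember 2, Kestrel 2, Lumen 1. Lumen has the fewest and is eliminated.
Round 3: Kestrel 3, Ember 2. Kestrel has a majority.

Beacon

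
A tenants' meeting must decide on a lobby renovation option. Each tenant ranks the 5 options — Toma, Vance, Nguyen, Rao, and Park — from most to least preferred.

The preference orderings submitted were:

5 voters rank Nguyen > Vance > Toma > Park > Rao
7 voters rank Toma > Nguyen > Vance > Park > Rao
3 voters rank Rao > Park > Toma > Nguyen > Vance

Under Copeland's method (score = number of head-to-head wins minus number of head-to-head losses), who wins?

Toma

Pairwise results:
  Toma vs Vance: Toma wins 10–5.
  Toma vs Nguyen: Toma wins 10–5.
  Toma vs Rao: Toma wins 12–3.
  Toma vs Park: Toma wins 12–3.
  Vance vs Nguyen: Nguyen wins 15–0.
  Vance vs Rao: Vance wins 12–3.
  Vance vs Park: Vance wins 12–3.
  Nguyen vs Rao: Nguyen wins 12–3.
  Nguyen vs Park: Nguyen wins 12–3.
  Rao vs Park: Park wins 12–3.
Copeland scores (wins − losses):
  Toma: 4 − 0 = 4
  Vance: 2 − 2 = 0
  Nguyen: 3 − 1 = 2
  Rao: 0 − 4 = -4
  Park: 1 − 3 = -2
Toma has the best Copeland score.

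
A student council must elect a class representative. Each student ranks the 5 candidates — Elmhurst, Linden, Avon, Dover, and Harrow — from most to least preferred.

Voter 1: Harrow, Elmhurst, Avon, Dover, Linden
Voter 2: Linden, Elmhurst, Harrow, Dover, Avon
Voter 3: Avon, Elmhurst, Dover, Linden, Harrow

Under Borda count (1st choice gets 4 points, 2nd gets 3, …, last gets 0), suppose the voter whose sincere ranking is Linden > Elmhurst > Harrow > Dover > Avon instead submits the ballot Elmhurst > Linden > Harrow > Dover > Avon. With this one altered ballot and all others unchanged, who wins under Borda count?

Borda totals with the altered ballot: Elmhurst 10, Linden 4, Avon 6, Dover 4, Harrow 6.
The winner is unchanged: still Elmhurst.

Elmhurst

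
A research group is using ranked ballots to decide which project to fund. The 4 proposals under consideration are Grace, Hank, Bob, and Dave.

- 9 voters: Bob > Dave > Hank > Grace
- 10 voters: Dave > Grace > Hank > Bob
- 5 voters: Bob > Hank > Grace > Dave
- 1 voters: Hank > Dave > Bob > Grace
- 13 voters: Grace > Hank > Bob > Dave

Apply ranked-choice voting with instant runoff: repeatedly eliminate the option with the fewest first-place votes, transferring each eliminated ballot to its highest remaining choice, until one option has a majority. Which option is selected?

Round 1: Bob 14, Grace 13, Dave 10, Hank 1. Hank has the fewest and is eliminated.
Round 2: Bob 14, Grace 13, Dave 11. Dave has the fewest and is eliminated.
Round 3: Grace 23, Bob 15. Grace has a majority.

Grace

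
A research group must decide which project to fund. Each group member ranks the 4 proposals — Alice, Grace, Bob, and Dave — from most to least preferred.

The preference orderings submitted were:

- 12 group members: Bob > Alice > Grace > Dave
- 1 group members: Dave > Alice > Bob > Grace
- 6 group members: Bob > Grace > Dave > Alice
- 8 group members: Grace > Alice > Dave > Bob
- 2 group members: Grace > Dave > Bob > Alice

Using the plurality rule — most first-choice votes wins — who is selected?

First-place vote totals:
  Alice: 0
  Grace: 10
  Bob: 18
  Dave: 1
Bob has the most first-place votes.

Bob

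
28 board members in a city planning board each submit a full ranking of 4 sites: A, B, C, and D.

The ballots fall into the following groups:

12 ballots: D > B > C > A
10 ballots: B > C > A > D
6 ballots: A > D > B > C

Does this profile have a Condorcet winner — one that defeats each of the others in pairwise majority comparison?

No

Head-to-head results (28 voters total):
A vs B: B wins 22–6.
A vs C: C wins 22–6.
A vs D: A wins 16–12.
B vs C: B wins 28–0.
B vs D: D wins 18–10.
C vs D: D wins 18–10.
No candidate beats all others: A beats D beats B beats A, a majority cycle.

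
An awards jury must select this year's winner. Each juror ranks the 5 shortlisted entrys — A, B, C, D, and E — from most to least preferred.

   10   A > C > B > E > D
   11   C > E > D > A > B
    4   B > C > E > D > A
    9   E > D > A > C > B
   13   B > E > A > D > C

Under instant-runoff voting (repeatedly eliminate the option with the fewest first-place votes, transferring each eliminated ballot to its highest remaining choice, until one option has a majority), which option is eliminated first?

D

Round 1: B 17, C 11, A 10, E 9, D 0. D has the fewest and is eliminated.
Round 2: B 17, C 11, A 10, E 9. E has the fewest and is eliminated.
Round 3: A 19, B 17, C 11. C has the fewest and is eliminated.
Round 4: A 30, B 17. A has a majority.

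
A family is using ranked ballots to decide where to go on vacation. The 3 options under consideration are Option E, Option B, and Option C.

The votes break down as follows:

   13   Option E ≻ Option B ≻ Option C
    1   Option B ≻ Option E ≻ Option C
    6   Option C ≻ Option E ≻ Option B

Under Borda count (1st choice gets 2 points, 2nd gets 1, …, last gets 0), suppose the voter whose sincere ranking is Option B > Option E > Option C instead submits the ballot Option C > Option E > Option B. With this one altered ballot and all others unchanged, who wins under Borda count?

Borda totals with the altered ballot: Option E 33, Option B 13, Option C 14.
The winner is unchanged: still Option E.

Option E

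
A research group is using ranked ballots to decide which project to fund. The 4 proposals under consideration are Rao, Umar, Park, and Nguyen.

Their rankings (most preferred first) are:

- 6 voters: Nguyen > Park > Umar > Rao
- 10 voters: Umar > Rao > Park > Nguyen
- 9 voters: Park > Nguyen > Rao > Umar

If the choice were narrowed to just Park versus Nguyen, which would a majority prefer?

Park

Ballots ranking Park above Nguyen: 10+9 = 19.
Ballots ranking Nguyen above Park: 6.
Park wins the head-to-head, 19–6.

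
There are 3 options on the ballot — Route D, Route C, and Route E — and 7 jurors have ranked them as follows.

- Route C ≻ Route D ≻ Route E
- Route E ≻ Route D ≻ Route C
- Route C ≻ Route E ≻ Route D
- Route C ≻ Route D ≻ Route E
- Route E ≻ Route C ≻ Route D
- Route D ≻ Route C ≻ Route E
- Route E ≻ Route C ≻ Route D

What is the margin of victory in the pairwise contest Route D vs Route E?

1

Ballots ranking Route D above Route E: 3.
Ballots ranking Route E above Route D: 4.
Route E wins 4–3, a margin of 1.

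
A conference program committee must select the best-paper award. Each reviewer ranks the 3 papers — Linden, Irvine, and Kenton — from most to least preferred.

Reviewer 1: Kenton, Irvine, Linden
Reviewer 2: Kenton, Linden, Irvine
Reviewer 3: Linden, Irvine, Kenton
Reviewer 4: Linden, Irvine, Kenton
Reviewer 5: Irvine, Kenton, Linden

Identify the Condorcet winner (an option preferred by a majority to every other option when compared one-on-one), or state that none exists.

Head-to-head results (5 voters total):
Linden vs Irvine: Linden wins 3–2.
Linden vs Kenton: Kenton wins 3–2.
Irvine vs Kenton: Irvine wins 3–2.
No candidate beats all others: Linden beats Irvine beats Kenton beats Linden, a majority cycle.

No Condorcet winner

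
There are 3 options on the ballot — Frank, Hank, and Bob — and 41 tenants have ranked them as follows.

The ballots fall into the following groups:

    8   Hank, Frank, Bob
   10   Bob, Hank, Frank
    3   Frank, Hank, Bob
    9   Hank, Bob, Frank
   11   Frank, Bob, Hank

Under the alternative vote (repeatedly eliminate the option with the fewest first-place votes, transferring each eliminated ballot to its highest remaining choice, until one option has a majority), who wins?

Round 1: Hank 17, Frank 14, Bob 10. Bob has the fewest and is eliminated.
Round 2: Hank 27, Frank 14. Hank has a majority.

Hank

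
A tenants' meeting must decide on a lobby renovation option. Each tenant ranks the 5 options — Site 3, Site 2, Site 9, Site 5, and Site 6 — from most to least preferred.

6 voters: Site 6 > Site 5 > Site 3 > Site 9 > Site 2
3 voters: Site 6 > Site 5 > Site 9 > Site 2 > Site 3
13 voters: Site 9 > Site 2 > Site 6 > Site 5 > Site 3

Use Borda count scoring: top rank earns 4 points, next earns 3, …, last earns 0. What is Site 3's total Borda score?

Borda scores:
  Site 3: 6·2 + 3·0 + 13·0 = 12
  Site 2: 6·0 + 3·1 + 13·3 = 42
  Site 9: 6·1 + 3·2 + 13·4 = 64
  Site 5: 6·3 + 3·3 + 13·1 = 40
  Site 6: 6·4 + 3·4 + 13·2 = 62

12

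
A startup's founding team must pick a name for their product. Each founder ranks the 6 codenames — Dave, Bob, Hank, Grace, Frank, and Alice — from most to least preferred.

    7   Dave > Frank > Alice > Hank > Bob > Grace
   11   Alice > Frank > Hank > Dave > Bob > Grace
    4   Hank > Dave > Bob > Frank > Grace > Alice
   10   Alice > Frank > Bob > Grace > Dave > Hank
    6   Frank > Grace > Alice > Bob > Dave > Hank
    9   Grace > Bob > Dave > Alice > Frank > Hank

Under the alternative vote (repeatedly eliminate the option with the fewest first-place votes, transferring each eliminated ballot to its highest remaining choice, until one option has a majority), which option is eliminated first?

Bob

Round 1: Alice 21, Grace 9, Dave 7, Frank 6, Hank 4, Bob 0. Bob has the fewest and is eliminated.
Round 2: Alice 21, Grace 9, Dave 7, Frank 6, Hank 4. Hank has the fewest and is eliminated.
Round 3: Alice 21, Dave 11, Grace 9, Frank 6. Frank has the fewest and is eliminated.
Round 4: Alice 21, Grace 15, Dave 11. Dave has the fewest and is eliminated.
Round 5: Alice 28, Grace 19. Alice has a majority.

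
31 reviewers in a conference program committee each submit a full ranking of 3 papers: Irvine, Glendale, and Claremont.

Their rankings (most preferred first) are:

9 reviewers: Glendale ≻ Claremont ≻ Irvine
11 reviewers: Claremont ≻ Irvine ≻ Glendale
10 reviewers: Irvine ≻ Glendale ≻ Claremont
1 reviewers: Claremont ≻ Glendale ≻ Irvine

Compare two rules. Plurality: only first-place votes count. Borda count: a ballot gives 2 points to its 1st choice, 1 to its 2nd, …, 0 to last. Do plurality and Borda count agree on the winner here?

Plurality first-place counts: Irvine 10, Glendale 9, Claremont 12 → Claremont.
Borda totals: Irvine 31, Glendale 29, Claremont 33 → Claremont.
The two rules agree on Claremont.

Yes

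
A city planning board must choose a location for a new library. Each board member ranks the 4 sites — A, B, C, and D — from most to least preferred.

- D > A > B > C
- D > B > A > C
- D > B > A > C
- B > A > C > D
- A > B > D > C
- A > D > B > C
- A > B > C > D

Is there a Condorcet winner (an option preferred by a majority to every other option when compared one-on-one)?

Head-to-head results (7 voters total):
A vs B: A wins 4–3.
A vs C: A wins 7–0.
A vs D: A wins 4–3.
B vs C: B wins 7–0.
B vs D: D wins 4–3.
C vs D: D wins 5–2.
A beats each rival — B (4–3), C (7–0), D (4–3) — so A is the Condorcet winner.

Yes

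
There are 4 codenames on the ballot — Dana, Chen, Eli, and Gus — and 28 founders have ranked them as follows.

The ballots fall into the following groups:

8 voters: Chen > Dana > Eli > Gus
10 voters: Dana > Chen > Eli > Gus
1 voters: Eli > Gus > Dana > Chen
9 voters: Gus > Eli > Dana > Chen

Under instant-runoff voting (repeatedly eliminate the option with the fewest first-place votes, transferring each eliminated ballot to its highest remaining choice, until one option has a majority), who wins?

Round 1: Dana 10, Gus 9, Chen 8, Eli 1. Eli has the fewest and is eliminated.
Round 2: Dana 10, Gus 10, Chen 8. Chen has the fewest and is eliminated.
Round 3: Dana 18, Gus 10. Dana has a majority.

Dana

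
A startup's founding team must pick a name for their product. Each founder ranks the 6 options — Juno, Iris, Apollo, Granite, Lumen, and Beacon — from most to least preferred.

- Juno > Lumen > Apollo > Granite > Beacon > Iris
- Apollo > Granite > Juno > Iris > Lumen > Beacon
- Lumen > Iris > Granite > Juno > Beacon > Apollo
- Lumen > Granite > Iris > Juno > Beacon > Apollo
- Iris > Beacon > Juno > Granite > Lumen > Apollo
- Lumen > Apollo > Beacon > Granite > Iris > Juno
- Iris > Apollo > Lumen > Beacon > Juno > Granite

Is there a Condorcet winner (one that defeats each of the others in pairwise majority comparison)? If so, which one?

Lumen

Head-to-head results (7 voters total):
Juno vs Iris: Iris wins 5–2.
Juno vs Apollo: Juno wins 4–3.
Juno vs Granite: Granite wins 4–3.
Juno vs Lumen: Lumen wins 4–3.
Juno vs Beacon: Juno wins 4–3.
Iris vs Apollo: Iris wins 4–3.
Iris vs Granite: Granite wins 4–3.
Iris vs Lumen: Lumen wins 4–3.
Iris vs Beacon: Iris wins 5–2.
Apollo vs Granite: Apollo wins 4–3.
Apollo vs Lumen: Lumen wins 5–2.
Apollo vs Beacon: Apollo wins 4–3.
Granite vs Lumen: Lumen wins 5–2.
Granite vs Beacon: Granite wins 4–3.
Lumen vs Beacon: Lumen wins 6–1.
Lumen beats each rival — Juno (4–3), Iris (4–3), Apollo (5–2), Granite (5–2), Beacon (6–1) — so Lumen is the Condorcet winner.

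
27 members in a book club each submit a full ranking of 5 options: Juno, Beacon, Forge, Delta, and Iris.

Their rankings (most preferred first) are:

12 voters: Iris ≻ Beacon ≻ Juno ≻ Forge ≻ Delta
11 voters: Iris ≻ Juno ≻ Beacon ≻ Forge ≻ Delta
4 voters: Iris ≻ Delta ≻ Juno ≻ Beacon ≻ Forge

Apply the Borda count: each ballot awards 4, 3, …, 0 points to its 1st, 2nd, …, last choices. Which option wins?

Iris

Borda scores:
  Juno: 12·2 + 11·3 + 4·2 = 65
  Beacon: 12·3 + 11·2 + 4·1 = 62
  Forge: 12·1 + 11·1 + 4·0 = 23
  Delta: 12·0 + 11·0 + 4·3 = 12
  Iris: 12·4 + 11·4 + 4·4 = 108
Iris has the highest total.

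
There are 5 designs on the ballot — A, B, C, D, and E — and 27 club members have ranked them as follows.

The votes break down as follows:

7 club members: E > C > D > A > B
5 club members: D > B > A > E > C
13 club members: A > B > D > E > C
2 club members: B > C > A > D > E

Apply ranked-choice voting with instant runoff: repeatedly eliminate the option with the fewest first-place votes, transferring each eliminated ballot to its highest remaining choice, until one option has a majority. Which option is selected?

A

Round 1: A 13, E 7, D 5, B 2, C 0. C has the fewest and is eliminated.
Round 2: A 13, E 7, D 5, B 2. B has the fewest and is eliminated.
Round 3: A 15, E 7, D 5. A has a majority.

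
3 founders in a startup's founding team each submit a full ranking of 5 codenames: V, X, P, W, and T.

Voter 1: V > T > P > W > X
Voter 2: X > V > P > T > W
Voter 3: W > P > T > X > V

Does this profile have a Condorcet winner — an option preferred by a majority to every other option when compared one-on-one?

Head-to-head results (3 voters total):
V vs X: X wins 2–1.
V vs P: V wins 2–1.
V vs W: V wins 2–1.
V vs T: V wins 2–1.
X vs P: P wins 2–1.
X vs W: W wins 2–1.
X vs T: T wins 2–1.
P vs W: P wins 2–1.
P vs T: P wins 2–1.
W vs T: T wins 2–1.
No candidate beats all others: V beats P beats X beats V, a majority cycle.

No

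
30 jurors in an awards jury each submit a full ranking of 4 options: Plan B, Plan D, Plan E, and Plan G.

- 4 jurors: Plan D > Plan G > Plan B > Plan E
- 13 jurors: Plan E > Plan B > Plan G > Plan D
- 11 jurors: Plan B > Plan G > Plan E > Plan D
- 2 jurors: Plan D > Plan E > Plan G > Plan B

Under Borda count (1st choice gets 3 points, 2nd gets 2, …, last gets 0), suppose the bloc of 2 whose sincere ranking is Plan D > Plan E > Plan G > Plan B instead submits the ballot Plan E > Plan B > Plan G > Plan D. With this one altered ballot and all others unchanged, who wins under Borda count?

Borda totals with the altered ballot: Plan B 67, Plan D 12, Plan E 56, Plan G 45.
The winner is unchanged: still Plan B.

Plan B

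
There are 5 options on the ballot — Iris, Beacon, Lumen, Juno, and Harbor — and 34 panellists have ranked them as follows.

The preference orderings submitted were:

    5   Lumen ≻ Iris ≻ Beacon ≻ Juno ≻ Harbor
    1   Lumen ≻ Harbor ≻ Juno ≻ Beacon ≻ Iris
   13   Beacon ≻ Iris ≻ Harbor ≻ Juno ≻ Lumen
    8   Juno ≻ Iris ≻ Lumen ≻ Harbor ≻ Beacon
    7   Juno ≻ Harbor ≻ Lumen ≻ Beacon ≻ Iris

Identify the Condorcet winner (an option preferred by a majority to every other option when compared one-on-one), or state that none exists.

Head-to-head results (34 voters total):
Iris vs Beacon: Beacon wins 21–13.
Iris vs Lumen: Iris wins 21–13.
Iris vs Juno: Iris wins 18–16.
Iris vs Harbor: Iris wins 26–8.
Beacon vs Lumen: Lumen wins 21–13.
Beacon vs Juno: Beacon wins 18–16.
Beacon vs Harbor: Beacon wins 18–16.
Lumen vs Juno: Juno wins 28–6.
Lumen vs Harbor: Harbor wins 20–14.
Juno vs Harbor: Juno wins 20–14.
No candidate beats all others: Iris beats Lumen beats Beacon beats Iris, a majority cycle.

No Condorcet winner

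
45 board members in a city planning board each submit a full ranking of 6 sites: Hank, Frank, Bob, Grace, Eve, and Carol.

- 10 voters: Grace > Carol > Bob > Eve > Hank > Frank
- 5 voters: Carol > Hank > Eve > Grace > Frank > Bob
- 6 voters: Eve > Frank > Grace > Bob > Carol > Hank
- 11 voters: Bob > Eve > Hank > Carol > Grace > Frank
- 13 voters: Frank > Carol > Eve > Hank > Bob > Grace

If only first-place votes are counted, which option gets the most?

Frank

First-place vote totals:
  Hank: 0
  Frank: 13
  Bob: 11
  Grace: 10
  Eve: 6
  Carol: 5
Frank has the most first-place votes.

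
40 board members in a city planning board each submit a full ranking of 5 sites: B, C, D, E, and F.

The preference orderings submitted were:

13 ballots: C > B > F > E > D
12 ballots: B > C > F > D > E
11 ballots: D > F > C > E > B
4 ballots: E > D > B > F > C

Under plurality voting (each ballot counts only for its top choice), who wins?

C

First-place vote totals:
  B: 12
  C: 13
  D: 11
  E: 4
  F: 0
C has the most first-place votes.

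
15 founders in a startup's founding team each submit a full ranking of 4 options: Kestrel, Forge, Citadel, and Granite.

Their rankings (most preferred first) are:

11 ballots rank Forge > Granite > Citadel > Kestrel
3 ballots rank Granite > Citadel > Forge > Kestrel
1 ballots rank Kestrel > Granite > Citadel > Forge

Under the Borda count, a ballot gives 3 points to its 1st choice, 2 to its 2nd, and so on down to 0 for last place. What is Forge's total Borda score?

Borda scores:
  Kestrel: 11·0 + 3·0 + 3 = 3
  Forge: 11·3 + 3·1 + 0 = 36
  Citadel: 11·1 + 3·2 + 1 = 18
  Granite: 11·2 + 3·3 + 2 = 33

36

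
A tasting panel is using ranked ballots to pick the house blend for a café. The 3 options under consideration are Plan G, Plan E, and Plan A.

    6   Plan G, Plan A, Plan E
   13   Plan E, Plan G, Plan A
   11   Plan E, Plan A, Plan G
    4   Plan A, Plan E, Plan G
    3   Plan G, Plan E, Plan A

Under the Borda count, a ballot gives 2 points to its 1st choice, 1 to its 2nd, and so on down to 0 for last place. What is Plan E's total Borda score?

Borda scores:
  Plan G: 6·2 + 13·1 + 11·0 + 4·0 + 3·2 = 31
  Plan E: 6·0 + 13·2 + 11·2 + 4·1 + 3·1 = 55
  Plan A: 6·1 + 13·0 + 11·1 + 4·2 + 3·0 = 25

55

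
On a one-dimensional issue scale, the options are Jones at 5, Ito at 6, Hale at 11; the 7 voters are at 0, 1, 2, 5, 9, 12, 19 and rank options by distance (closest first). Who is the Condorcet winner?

With single-peaked preferences on a line, the Condorcet winner is the candidate closest to the median voter.
The median voter (position 5) is closest to Jones at 5.
Check: Jones vs Hale — voters closer to Jones: 4 of 7.

Jones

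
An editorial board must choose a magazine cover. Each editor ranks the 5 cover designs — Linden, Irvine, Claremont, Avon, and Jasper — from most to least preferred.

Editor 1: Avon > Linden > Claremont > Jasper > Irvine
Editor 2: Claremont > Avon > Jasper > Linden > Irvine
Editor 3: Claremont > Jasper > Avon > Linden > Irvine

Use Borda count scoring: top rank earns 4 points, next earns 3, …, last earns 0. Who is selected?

Claremont

Borda scores:
  Linden: 3 + 1 + 1 = 5
  Irvine: 0 + 0 + 0 = 0
  Claremont: 2 + 4 + 4 = 10
  Avon: 4 + 3 + 2 = 9
  Jasper: 1 + 2 + 3 = 6
Claremont has the highest total.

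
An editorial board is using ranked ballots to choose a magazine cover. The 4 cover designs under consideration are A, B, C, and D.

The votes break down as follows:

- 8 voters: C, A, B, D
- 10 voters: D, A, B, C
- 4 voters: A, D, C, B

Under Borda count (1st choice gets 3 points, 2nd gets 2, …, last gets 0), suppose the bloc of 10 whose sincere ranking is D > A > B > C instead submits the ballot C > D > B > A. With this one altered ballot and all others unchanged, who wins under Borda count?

C

Borda totals with the altered ballot: A 28, B 18, C 58, D 28.
The switch changes the winner from A to C.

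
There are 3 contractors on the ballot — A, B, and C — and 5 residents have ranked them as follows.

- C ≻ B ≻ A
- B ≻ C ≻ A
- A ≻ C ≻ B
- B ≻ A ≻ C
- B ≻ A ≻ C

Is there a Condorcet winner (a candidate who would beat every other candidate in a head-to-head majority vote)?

Head-to-head results (5 voters total):
A vs B: B wins 4–1.
A vs C: A wins 3–2.
B vs C: B wins 3–2.
B beats each rival — A (4–1), C (3–2) — so B is the Condorcet winner.

Yes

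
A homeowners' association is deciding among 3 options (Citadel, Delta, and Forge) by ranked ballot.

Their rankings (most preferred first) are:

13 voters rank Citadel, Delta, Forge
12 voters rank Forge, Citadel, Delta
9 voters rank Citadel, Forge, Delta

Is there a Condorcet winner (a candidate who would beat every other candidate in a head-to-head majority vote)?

Head-to-head results (34 voters total):
Citadel vs Delta: Citadel wins 34–0.
Citadel vs Forge: Citadel wins 22–12.
Delta vs Forge: Forge wins 21–13.
Citadel beats each rival — Delta (34–0), Forge (22–12) — so Citadel is the Condorcet winner.

Yes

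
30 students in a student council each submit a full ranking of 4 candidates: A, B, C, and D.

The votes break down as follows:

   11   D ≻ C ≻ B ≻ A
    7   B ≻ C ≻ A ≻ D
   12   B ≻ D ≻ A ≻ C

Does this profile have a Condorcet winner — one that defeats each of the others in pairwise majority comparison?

Yes

Head-to-head results (30 voters total):
A vs B: B wins 30–0.
A vs C: C wins 18–12.
A vs D: D wins 23–7.
B vs C: B wins 19–11.
B vs D: B wins 19–11.
C vs D: D wins 23–7.
B beats each rival — A (30–0), C (19–11), D (19–11) — so B is the Condorcet winner.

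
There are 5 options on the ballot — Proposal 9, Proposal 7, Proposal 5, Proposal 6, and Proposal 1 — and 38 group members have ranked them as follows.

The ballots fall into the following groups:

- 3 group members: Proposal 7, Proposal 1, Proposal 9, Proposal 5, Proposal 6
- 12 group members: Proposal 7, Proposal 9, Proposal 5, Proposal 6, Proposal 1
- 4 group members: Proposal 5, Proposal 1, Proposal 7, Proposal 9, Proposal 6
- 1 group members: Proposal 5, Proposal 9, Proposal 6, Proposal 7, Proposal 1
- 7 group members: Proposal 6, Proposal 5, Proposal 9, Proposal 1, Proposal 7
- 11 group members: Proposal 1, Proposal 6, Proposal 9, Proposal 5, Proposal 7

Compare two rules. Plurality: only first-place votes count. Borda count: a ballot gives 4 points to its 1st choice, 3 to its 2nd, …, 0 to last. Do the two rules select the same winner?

No

Plurality first-place counts: Proposal 9 0, Proposal 7 15, Proposal 5 5, Proposal 6 7, Proposal 1 11 → Proposal 7.
Borda totals: Proposal 9 85, Proposal 7 69, Proposal 5 79, Proposal 6 75, Proposal 1 72 → Proposal 9.
The two rules disagree: plurality picks Proposal 7, Borda picks Proposal 9.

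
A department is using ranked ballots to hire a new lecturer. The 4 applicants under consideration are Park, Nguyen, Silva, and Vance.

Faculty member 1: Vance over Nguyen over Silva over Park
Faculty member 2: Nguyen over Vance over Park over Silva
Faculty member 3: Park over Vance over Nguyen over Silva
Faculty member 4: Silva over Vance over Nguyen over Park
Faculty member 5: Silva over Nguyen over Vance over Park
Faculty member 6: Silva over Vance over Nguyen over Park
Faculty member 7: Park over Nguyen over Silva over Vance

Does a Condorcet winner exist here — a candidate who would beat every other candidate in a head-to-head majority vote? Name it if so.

Head-to-head results (7 voters total):
Park vs Nguyen: Nguyen wins 5–2.
Park vs Silva: Silva wins 4–3.
Park vs Vance: Vance wins 5–2.
Nguyen vs Silva: Nguyen wins 4–3.
Nguyen vs Vance: Vance wins 4–3.
Silva vs Vance: Silva wins 4–3.
No candidate beats all others: Nguyen beats Silva beats Vance beats Nguyen, a majority cycle.

None — there is no Condorcet winner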